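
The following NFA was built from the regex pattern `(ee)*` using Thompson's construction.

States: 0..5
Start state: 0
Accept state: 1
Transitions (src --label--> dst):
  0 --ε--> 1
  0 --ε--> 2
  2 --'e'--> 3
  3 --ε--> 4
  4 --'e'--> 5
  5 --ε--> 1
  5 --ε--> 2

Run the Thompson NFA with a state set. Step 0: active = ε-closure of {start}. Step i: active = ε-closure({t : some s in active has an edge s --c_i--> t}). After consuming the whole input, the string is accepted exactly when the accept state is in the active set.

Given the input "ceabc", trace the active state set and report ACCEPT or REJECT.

S₀ = ε-closure({0}) = {0,1,2}
'c' @ 1: {}  — dead — no transitions
rest 'eabc' ignored (set empty)
final: {}; accept 1 not in set

Answer: REJECT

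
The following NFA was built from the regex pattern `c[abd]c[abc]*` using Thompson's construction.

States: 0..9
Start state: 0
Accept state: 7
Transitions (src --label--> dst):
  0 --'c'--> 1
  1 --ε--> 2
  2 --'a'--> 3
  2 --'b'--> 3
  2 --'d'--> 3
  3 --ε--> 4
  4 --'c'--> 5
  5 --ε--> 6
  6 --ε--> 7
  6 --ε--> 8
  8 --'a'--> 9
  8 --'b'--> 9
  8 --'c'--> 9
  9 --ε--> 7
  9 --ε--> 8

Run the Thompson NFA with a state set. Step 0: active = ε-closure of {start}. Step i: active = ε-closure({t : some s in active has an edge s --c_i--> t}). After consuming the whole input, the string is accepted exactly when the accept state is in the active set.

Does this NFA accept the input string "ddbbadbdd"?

Answer: REJECT

Steps:
start: ε-closure({0}) = {0}
'd' @ 1: {}  — state set empty
rest 'dbbadbdd' ignored (set empty)
after full input: {}  (accept=7 not in)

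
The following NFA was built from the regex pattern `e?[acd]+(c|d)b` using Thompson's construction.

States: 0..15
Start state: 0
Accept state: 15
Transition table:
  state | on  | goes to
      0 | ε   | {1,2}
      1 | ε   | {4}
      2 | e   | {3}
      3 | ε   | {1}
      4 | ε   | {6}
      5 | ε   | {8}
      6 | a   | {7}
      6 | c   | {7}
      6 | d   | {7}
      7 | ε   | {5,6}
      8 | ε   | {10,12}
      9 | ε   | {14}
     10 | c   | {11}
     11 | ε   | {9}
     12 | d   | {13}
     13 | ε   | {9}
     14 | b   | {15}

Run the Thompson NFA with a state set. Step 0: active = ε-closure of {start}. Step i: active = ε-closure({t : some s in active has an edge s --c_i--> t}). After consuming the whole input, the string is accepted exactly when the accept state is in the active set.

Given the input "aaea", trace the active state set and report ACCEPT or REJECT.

S₀ = ε-closure({0}) = {0,1,2,4,6}
'a' @ 1: {5,6,7,8,10,12}
'a' @ 2: {5,6,7,8,10,12}
'e' @ 3: {}  — state set empty
rest 'a' ignored (set empty)
end set {} — state 15 not in

Answer: REJECT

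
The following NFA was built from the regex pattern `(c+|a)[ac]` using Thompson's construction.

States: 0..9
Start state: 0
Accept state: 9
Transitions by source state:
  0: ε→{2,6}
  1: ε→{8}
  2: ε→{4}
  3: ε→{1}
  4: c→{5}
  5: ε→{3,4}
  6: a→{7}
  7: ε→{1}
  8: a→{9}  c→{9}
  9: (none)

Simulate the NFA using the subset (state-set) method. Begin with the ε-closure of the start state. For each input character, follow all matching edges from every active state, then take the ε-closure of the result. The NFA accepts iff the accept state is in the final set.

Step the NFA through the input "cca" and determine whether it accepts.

start: ε-closure({0}) = {0,2,4,6}
'c' @ 1: {1,3,4,5,8}
'c' @ 2: {1,3,4,5,8,9}  ✓accept
'a' @ 3: {9}  ✓accept
end set {9} — state 9 in

Answer: ACCEPT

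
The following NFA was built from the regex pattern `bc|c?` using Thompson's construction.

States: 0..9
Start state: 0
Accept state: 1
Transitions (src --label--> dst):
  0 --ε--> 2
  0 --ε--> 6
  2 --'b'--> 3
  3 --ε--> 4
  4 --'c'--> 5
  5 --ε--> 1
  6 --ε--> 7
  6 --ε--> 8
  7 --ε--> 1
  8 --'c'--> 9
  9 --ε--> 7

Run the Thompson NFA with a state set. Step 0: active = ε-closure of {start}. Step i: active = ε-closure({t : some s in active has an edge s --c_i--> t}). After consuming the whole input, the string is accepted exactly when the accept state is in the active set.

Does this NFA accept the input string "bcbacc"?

Answer: REJECT

Steps:
S₀ = ε-closure({0}) = {0,1,2,6,7,8}
'b' @ 1: {3,4}
'c' @ 2: {1,5}  [accepting]
'b' @ 3: {}  — dead — no transitions
rest 'acc' ignored (set empty)
after full input: {}  (accept=1 not in)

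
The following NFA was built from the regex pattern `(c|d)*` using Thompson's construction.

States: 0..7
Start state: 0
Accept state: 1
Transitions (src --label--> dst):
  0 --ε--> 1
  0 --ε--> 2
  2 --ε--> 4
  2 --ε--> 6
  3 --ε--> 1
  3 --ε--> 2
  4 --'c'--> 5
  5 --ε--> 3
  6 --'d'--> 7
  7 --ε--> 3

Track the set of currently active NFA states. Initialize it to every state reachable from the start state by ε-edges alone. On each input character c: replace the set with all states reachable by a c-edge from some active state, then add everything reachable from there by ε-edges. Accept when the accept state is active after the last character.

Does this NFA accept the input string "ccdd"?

S₀ = ε-closure({0}) = {0,1,2,4,6}
'c' @ 1: {1,2,3,4,5,6}  ✓accept
'c' @ 2: {1,2,3,4,5,6}  ✓accept
'd' @ 3: {1,2,3,4,6,7}  ✓accept
'd' @ 4: {1,2,3,4,6,7}  ✓accept
end set {1,2,3,4,6,7} — state 1 in

Answer: ACCEPT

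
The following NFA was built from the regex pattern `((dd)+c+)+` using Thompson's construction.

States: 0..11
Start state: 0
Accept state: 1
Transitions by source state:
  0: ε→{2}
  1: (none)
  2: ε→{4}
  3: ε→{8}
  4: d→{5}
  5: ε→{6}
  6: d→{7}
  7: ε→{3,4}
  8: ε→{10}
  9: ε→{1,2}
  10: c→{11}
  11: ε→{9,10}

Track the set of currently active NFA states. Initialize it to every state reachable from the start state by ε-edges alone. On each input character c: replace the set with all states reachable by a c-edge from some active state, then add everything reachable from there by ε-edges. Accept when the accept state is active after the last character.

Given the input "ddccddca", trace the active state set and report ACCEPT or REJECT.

S₀ = ε-closure({0}) = {0,2,4}
'd' @ 1: {5,6}
'd' @ 2: {3,4,7,8,10}
'c' @ 3: {1,2,4,9,10,11}  (accept∈set)
'c' @ 4: {1,2,4,9,10,11}  (accept∈set)
'd' @ 5: {5,6}
'd' @ 6: {3,4,7,8,10}
'c' @ 7: {1,2,4,9,10,11}  (accept∈set)
'a' @ 8: {}  — state set empty
after full input: {}  (accept=1 not in)

Answer: REJECT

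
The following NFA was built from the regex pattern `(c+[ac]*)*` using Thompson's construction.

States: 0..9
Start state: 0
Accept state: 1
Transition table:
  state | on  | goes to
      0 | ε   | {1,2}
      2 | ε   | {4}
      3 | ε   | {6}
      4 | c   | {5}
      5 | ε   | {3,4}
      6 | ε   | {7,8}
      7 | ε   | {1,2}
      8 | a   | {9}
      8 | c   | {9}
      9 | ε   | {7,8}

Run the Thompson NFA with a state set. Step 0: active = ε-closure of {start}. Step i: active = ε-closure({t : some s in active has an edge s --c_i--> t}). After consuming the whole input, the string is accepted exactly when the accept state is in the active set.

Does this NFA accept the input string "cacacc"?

Answer: ACCEPT

Derivation:
start: ε-closure({0}) = {0,1,2,4}
'c' @ 1: {1,2,3,4,5,6,7,8}  (accept∈set)
'a' @ 2: {1,2,4,7,8,9}  (accept∈set)
'c' @ 3: {1,2,3,4,5,6,7,8,9}  (accept∈set)
'a' @ 4: {1,2,4,7,8,9}  (accept∈set)
'c' @ 5: {1,2,3,4,5,6,7,8,9}  (accept∈set)
'c' @ 6: {1,2,3,4,5,6,7,8,9}  (accept∈set)
end set {1,2,3,4,5,6,7,8,9} — state 1 in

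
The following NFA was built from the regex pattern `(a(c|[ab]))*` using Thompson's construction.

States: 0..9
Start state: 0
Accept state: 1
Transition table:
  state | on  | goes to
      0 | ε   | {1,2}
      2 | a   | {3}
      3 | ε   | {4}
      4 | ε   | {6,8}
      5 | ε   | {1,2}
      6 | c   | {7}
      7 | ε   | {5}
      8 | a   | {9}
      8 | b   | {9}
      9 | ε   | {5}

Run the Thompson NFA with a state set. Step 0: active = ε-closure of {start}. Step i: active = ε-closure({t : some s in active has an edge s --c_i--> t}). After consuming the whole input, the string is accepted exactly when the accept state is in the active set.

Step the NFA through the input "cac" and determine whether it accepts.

Answer: REJECT

Trace:
start: ε-closure({0}) = {0,1,2}
'c' @ 1: {}  — state set empty
rest 'ac' ignored (set empty)
after full input: {}  (accept=1 not in)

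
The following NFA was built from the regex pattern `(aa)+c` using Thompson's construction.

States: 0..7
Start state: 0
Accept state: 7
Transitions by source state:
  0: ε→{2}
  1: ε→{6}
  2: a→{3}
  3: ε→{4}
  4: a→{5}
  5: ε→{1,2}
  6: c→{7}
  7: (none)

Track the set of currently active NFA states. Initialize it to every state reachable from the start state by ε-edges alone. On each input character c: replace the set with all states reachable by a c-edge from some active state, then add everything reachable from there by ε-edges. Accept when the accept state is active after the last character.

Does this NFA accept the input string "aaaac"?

Answer: ACCEPT

Derivation:
start: ε-closure({0}) = {0,2}
'a' @ 1: {3,4}
'a' @ 2: {1,2,5,6}
'a' @ 3: {3,4}
'a' @ 4: {1,2,5,6}
'c' @ 5: {7}  ✓accept
final: {7}; accept 7 in set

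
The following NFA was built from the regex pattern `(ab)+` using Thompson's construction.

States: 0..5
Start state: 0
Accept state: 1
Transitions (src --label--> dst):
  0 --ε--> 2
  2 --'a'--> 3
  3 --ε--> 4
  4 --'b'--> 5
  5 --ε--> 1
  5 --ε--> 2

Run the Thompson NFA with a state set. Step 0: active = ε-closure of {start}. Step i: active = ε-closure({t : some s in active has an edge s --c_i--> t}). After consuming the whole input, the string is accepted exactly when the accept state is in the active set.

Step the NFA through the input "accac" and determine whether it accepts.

start: ε-closure({0}) = {0,2}
'a' @ 1: {3,4}
'c' @ 2: {}  — state set empty
rest 'cac' ignored (set empty)
end set {} — state 1 not in

Answer: REJECT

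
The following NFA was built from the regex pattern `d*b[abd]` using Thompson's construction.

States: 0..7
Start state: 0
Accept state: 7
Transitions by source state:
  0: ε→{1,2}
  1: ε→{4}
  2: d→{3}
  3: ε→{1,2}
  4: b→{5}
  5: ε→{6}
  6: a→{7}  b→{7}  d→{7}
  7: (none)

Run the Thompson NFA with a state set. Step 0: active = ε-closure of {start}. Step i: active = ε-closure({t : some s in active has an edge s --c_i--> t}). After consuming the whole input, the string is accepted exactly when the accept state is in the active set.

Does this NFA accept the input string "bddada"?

Answer: REJECT

Derivation:
initial (ε-close {0}): {0,1,2,4}
'b' @ 1: {5,6}
'd' @ 2: {7}  (accept∈set)
'd' @ 3: {}  — state set empty
rest 'ada' ignored (set empty)
end set {} — state 7 not in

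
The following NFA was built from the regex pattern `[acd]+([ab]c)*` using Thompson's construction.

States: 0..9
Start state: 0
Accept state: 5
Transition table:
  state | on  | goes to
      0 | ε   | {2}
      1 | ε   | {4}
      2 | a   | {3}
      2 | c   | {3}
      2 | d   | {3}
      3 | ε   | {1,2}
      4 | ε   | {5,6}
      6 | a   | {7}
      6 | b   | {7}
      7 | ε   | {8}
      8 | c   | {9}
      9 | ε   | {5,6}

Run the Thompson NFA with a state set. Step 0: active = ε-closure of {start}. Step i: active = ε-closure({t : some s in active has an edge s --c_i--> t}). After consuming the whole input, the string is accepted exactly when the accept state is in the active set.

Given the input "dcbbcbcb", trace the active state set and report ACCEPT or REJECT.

Answer: REJECT

Steps:
start: ε-closure({0}) = {0,2}
'd' @ 1: {1,2,3,4,5,6}  [accepting]
'c' @ 2: {1,2,3,4,5,6}  [accepting]
'b' @ 3: {7,8}
'b' @ 4: {}  — dead — no transitions
rest 'cbcb' ignored (set empty)
end set {} — state 5 not in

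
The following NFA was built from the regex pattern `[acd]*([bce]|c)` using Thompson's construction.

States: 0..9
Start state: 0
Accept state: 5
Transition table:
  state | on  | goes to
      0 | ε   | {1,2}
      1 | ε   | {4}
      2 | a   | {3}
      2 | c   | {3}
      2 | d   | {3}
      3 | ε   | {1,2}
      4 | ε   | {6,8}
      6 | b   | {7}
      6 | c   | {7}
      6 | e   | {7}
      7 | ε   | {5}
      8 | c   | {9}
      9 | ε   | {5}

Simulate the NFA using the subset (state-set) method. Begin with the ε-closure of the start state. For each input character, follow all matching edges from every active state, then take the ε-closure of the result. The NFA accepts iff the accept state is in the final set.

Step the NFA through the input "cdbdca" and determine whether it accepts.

Answer: REJECT

Trace:
S₀ = ε-closure({0}) = {0,1,2,4,6,8}
'c' @ 1: {1,2,3,4,5,6,7,8,9}  [accepting]
'd' @ 2: {1,2,3,4,6,8}
'b' @ 3: {5,7}  [accepting]
'd' @ 4: {}  — no active states
rest 'ca' ignored (set empty)
end set {} — state 5 not in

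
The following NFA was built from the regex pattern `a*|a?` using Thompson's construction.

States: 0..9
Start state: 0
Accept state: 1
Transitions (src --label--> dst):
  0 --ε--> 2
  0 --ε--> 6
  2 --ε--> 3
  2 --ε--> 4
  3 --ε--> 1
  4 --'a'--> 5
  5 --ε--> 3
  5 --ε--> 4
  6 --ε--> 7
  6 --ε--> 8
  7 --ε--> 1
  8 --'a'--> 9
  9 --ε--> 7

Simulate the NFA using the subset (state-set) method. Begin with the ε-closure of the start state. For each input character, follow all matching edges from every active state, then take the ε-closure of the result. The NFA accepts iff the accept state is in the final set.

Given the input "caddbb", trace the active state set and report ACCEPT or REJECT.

Answer: REJECT

Derivation:
start: ε-closure({0}) = {0,1,2,3,4,6,7,8}
'c' @ 1: {}  — no active states
rest 'addbb' ignored (set empty)
end set {} — state 1 not in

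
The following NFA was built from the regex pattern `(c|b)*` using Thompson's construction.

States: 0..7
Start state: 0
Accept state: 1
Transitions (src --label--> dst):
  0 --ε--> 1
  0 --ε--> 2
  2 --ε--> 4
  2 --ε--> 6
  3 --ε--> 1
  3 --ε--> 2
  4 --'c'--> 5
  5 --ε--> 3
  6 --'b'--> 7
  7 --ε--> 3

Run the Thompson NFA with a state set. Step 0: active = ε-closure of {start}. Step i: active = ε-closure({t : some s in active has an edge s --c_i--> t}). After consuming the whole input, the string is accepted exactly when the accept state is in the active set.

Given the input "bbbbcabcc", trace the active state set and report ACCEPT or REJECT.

Answer: REJECT

Trace:
S₀ = ε-closure({0}) = {0,1,2,4,6}
'b' @ 1: {1,2,3,4,6,7}  [accepting]
'b' @ 2: {1,2,3,4,6,7}  [accepting]
'b' @ 3: {1,2,3,4,6,7}  [accepting]
'b' @ 4: {1,2,3,4,6,7}  [accepting]
'c' @ 5: {1,2,3,4,5,6}  [accepting]
'a' @ 6: {}  — state set empty
rest 'bcc' ignored (set empty)
after full input: {}  (accept=1 not in)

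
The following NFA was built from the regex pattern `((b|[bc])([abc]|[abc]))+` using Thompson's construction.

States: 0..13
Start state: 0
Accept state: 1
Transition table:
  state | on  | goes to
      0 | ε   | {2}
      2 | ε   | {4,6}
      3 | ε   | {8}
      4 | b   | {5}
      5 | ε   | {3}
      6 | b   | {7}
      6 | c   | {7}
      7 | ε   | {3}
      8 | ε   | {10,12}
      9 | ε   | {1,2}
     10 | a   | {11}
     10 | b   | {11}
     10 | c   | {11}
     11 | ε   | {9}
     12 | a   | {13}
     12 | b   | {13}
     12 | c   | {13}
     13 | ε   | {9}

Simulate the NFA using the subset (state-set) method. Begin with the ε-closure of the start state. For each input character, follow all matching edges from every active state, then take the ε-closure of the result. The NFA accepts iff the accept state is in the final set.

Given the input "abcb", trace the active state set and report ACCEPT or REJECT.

start: ε-closure({0}) = {0,2,4,6}
'a' @ 1: {}  — no active states
rest 'bcb' ignored (set empty)
final: {}; accept 1 not in set

Answer: REJECT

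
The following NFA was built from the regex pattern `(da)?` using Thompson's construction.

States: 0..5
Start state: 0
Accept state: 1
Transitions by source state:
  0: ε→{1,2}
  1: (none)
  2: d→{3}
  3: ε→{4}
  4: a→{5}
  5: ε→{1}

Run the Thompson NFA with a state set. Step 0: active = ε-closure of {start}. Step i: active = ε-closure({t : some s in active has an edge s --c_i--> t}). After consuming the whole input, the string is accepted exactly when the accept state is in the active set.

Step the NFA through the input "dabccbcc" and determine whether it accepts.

initial (ε-close {0}): {0,1,2}
'd' @ 1: {3,4}
'a' @ 2: {1,5}  ✓accept
'b' @ 3: {}  — dead — no transitions
rest 'ccbcc' ignored (set empty)
end set {} — state 1 not in

Answer: REJECT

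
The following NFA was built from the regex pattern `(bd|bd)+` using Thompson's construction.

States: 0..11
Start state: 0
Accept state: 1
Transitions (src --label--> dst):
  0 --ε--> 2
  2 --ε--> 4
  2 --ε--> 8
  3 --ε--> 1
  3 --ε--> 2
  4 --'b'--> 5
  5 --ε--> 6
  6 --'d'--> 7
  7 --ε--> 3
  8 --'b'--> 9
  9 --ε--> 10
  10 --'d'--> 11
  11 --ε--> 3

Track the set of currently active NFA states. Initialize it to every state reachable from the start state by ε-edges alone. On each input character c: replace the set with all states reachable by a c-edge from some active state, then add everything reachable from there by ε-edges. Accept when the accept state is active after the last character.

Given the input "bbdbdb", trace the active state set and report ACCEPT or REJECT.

Answer: REJECT

Derivation:
S₀ = ε-closure({0}) = {0,2,4,8}
'b' @ 1: {5,6,9,10}
'b' @ 2: {}  — state set empty
rest 'dbdb' ignored (set empty)
after full input: {}  (accept=1 not in)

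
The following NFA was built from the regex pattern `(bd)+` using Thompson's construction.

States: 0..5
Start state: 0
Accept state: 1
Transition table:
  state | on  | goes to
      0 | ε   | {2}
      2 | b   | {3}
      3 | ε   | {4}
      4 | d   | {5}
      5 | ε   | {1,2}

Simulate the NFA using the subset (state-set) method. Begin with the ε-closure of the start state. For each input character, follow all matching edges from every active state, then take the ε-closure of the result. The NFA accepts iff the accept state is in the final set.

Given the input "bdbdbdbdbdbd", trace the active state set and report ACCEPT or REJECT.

Answer: ACCEPT

Trace:
start: ε-closure({0}) = {0,2}
'b' @ 1: {3,4}
'd' @ 2: {1,2,5}  [accepting]
'b' @ 3: {3,4}
'd' @ 4: {1,2,5}  [accepting]
'b' @ 5: {3,4}
'd' @ 6: {1,2,5}  [accepting]
'b' @ 7: {3,4}
'd' @ 8: {1,2,5}  [accepting]
'b' @ 9: {3,4}
'd' @ 10: {1,2,5}  [accepting]
'b' @ 11: {3,4}
'd' @ 12: {1,2,5}  [accepting]
after full input: {1,2,5}  (accept=1 in)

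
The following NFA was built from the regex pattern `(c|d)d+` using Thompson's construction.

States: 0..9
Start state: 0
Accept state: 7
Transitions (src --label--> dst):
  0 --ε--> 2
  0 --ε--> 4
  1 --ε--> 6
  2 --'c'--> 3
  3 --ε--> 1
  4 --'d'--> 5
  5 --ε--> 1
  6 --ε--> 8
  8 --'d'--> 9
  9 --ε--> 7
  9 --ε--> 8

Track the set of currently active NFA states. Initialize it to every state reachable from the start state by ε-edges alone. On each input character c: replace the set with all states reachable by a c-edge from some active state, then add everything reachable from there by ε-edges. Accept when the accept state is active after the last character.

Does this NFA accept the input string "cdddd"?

Answer: ACCEPT

Steps:
S₀ = ε-closure({0}) = {0,2,4}
'c' @ 1: {1,3,6,8}
'd' @ 2: {7,8,9}  [accepting]
'd' @ 3: {7,8,9}  [accepting]
'd' @ 4: {7,8,9}  [accepting]
'd' @ 5: {7,8,9}  [accepting]
after full input: {7,8,9}  (accept=7 in)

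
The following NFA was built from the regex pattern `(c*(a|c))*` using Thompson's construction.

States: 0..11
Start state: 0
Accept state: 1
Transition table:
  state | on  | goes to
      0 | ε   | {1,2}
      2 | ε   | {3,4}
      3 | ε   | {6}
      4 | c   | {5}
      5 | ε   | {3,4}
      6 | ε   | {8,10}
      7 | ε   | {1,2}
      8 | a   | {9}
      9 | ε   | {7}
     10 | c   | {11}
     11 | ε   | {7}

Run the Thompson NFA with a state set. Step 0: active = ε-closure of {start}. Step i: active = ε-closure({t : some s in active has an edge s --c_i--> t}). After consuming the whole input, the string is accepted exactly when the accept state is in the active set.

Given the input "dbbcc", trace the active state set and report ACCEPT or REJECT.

Answer: REJECT

Derivation:
S₀ = ε-closure({0}) = {0,1,2,3,4,6,8,10}
'd' @ 1: {}  — dead — no transitions
rest 'bbcc' ignored (set empty)
after full input: {}  (accept=1 not in)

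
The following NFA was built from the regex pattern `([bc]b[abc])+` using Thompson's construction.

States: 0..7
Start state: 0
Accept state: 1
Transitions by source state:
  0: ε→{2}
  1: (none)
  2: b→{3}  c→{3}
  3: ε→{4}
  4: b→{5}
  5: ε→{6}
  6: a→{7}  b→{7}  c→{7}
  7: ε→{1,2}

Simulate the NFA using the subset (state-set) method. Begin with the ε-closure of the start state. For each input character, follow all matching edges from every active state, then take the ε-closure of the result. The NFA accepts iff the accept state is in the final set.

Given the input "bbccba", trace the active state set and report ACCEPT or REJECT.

S₀ = ε-closure({0}) = {0,2}
'b' @ 1: {3,4}
'b' @ 2: {5,6}
'c' @ 3: {1,2,7}  ✓accept
'c' @ 4: {3,4}
'b' @ 5: {5,6}
'a' @ 6: {1,2,7}  ✓accept
end set {1,2,7} — state 1 in

Answer: ACCEPT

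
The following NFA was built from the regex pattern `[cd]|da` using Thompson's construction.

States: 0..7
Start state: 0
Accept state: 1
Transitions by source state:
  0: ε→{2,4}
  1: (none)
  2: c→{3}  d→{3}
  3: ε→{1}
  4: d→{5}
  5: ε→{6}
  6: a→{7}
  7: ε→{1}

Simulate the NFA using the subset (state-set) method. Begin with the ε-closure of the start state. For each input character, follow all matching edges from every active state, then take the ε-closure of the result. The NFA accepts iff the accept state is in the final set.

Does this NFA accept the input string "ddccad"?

S₀ = ε-closure({0}) = {0,2,4}
'd' @ 1: {1,3,5,6}  (accept∈set)
'd' @ 2: {}  — dead — no transitions
rest 'ccad' ignored (set empty)
end set {} — state 1 not in

Answer: REJECT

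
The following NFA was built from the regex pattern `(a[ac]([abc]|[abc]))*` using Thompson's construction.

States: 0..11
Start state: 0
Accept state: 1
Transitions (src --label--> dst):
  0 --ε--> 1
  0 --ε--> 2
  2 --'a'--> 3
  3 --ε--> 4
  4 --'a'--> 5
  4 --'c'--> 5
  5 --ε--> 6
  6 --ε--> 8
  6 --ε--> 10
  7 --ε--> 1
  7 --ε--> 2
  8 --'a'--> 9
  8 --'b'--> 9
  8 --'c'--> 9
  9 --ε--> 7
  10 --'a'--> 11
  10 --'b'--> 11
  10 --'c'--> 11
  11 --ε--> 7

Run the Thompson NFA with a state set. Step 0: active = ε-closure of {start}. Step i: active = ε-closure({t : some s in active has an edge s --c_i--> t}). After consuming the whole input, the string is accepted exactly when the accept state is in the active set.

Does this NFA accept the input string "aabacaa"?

S₀ = ε-closure({0}) = {0,1,2}
'a' @ 1: {3,4}
'a' @ 2: {5,6,8,10}
'b' @ 3: {1,2,7,9,11}  (accept∈set)
'a' @ 4: {3,4}
'c' @ 5: {5,6,8,10}
'a' @ 6: {1,2,7,9,11}  (accept∈set)
'a' @ 7: {3,4}
end set {3,4} — state 1 not in

Answer: REJECT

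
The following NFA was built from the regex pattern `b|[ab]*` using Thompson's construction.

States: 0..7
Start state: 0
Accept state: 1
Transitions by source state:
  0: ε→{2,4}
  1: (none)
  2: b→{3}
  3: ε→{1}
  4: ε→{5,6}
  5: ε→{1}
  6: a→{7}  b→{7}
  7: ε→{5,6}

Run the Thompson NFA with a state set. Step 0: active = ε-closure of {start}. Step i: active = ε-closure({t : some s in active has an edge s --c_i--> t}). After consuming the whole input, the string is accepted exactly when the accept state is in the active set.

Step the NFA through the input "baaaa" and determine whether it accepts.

start: ε-closure({0}) = {0,1,2,4,5,6}
'b' @ 1: {1,3,5,6,7}  (accept∈set)
'a' @ 2: {1,5,6,7}  (accept∈set)
'a' @ 3: {1,5,6,7}  (accept∈set)
'a' @ 4: {1,5,6,7}  (accept∈set)
'a' @ 5: {1,5,6,7}  (accept∈set)
end set {1,5,6,7} — state 1 in

Answer: ACCEPT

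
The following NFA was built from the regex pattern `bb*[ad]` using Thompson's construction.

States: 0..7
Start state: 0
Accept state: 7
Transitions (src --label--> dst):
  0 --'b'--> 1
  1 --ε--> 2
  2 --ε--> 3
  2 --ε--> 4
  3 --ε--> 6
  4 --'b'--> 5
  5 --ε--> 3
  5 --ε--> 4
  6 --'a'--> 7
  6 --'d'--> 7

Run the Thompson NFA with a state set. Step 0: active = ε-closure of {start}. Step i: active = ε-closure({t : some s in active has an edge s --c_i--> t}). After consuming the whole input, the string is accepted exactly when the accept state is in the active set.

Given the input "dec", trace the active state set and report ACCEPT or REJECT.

S₀ = ε-closure({0}) = {0}
'd' @ 1: {}  — dead — no transitions
rest 'ec' ignored (set empty)
after full input: {}  (accept=7 not in)

Answer: REJECT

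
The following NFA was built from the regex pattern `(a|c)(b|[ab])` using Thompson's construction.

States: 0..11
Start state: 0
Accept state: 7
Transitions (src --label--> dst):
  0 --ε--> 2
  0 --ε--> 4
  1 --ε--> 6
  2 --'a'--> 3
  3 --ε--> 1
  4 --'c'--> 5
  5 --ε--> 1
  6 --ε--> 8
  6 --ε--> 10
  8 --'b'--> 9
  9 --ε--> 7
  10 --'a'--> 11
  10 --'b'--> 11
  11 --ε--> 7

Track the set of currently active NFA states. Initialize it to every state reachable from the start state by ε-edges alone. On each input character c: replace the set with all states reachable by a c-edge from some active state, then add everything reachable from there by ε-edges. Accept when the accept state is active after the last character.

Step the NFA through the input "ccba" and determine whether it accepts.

S₀ = ε-closure({0}) = {0,2,4}
'c' @ 1: {1,5,6,8,10}
'c' @ 2: {}  — dead — no transitions
rest 'ba' ignored (set empty)
final: {}; accept 7 not in set

Answer: REJECT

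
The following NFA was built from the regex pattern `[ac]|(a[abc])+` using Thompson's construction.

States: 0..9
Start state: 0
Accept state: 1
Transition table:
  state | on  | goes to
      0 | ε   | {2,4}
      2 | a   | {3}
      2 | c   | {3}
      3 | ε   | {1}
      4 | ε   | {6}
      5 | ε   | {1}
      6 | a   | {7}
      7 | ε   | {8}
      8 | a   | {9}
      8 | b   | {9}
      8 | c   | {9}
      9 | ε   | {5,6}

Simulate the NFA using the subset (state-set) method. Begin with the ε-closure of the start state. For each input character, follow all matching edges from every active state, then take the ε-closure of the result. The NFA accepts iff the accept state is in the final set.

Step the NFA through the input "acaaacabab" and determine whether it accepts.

Answer: ACCEPT

Trace:
start: ε-closure({0}) = {0,2,4,6}
'a' @ 1: {1,3,7,8}  [accepting]
'c' @ 2: {1,5,6,9}  [accepting]
'a' @ 3: {7,8}
'a' @ 4: {1,5,6,9}  [accepting]
'a' @ 5: {7,8}
'c' @ 6: {1,5,6,9}  [accepting]
'a' @ 7: {7,8}
'b' @ 8: {1,5,6,9}  [accepting]
'a' @ 9: {7,8}
'b' @ 10: {1,5,6,9}  [accepting]
after full input: {1,5,6,9}  (accept=1 in)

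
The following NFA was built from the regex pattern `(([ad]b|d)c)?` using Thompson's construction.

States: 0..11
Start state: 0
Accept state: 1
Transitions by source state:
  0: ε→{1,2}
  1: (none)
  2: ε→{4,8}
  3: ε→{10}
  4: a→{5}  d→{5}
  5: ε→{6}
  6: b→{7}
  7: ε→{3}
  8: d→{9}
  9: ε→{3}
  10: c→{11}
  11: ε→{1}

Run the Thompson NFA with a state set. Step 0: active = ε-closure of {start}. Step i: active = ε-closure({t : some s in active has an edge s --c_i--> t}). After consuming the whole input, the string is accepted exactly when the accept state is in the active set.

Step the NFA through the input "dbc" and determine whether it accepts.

Answer: ACCEPT

Trace:
S₀ = ε-closure({0}) = {0,1,2,4,8}
'd' @ 1: {3,5,6,9,10}
'b' @ 2: {3,7,10}
'c' @ 3: {1,11}  [accepting]
final: {1,11}; accept 1 in set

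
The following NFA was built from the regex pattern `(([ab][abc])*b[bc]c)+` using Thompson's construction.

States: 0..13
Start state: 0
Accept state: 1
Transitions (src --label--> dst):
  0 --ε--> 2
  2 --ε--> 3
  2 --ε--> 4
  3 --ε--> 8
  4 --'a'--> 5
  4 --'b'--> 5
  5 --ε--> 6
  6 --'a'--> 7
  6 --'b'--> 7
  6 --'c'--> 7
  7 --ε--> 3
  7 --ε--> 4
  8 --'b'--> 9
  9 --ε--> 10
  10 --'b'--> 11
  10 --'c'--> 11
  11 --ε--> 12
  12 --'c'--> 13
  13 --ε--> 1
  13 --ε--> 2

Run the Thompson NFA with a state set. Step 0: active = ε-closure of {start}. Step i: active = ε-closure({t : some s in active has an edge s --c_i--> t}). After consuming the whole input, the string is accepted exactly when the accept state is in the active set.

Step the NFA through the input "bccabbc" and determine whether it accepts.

start: ε-closure({0}) = {0,2,3,4,8}
'b' @ 1: {5,6,9,10}
'c' @ 2: {3,4,7,8,11,12}
'c' @ 3: {1,2,3,4,8,13}  [accepting]
'a' @ 4: {5,6}
'b' @ 5: {3,4,7,8}
'b' @ 6: {5,6,9,10}
'c' @ 7: {3,4,7,8,11,12}
after full input: {3,4,7,8,11,12}  (accept=1 not in)

Answer: REJECT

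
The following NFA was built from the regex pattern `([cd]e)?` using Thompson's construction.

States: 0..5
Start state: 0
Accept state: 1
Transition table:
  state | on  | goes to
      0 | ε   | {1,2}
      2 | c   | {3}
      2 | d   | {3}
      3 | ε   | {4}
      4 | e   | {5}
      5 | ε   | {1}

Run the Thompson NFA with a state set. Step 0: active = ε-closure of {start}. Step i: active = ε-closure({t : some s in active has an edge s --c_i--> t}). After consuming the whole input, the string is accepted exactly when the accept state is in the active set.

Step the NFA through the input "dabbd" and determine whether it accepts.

start: ε-closure({0}) = {0,1,2}
'd' @ 1: {3,4}
'a' @ 2: {}  — dead — no transitions
rest 'bbd' ignored (set empty)
after full input: {}  (accept=1 not in)

Answer: REJECT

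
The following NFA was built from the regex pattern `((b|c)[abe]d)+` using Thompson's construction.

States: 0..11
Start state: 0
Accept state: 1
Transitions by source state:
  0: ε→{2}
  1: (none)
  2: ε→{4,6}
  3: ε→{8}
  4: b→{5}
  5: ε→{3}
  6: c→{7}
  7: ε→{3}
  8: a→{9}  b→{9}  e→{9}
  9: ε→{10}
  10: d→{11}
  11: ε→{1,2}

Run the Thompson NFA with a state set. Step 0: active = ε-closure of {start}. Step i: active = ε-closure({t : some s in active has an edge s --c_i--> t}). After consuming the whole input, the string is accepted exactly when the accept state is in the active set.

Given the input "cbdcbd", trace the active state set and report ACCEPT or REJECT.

Answer: ACCEPT

Trace:
initial (ε-close {0}): {0,2,4,6}
'c' @ 1: {3,7,8}
'b' @ 2: {9,10}
'd' @ 3: {1,2,4,6,11}  [accepting]
'c' @ 4: {3,7,8}
'b' @ 5: {9,10}
'd' @ 6: {1,2,4,6,11}  [accepting]
after full input: {1,2,4,6,11}  (accept=1 in)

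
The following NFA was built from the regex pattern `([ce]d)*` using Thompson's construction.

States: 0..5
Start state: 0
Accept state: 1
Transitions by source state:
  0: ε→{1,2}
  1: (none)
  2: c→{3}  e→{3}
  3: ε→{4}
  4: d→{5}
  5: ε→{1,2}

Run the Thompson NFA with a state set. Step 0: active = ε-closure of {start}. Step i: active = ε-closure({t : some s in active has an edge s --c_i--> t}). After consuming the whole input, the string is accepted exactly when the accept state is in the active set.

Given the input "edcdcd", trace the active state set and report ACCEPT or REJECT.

Answer: ACCEPT

Steps:
initial (ε-close {0}): {0,1,2}
'e' @ 1: {3,4}
'd' @ 2: {1,2,5}  ✓accept
'c' @ 3: {3,4}
'd' @ 4: {1,2,5}  ✓accept
'c' @ 5: {3,4}
'd' @ 6: {1,2,5}  ✓accept
after full input: {1,2,5}  (accept=1 in)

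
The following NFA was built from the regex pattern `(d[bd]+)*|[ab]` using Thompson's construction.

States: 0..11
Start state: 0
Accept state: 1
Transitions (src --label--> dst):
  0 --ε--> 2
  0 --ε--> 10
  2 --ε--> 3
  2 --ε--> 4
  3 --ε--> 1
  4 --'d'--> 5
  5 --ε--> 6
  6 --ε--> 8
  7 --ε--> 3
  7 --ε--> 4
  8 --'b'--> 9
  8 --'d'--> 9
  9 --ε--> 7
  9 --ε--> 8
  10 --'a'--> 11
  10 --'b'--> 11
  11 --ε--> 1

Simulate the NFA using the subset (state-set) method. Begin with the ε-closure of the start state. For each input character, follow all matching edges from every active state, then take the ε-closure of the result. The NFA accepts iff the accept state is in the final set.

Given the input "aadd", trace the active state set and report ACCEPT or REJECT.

initial (ε-close {0}): {0,1,2,3,4,10}
'a' @ 1: {1,11}  [accepting]
'a' @ 2: {}  — dead — no transitions
rest 'dd' ignored (set empty)
after full input: {}  (accept=1 not in)

Answer: REJECT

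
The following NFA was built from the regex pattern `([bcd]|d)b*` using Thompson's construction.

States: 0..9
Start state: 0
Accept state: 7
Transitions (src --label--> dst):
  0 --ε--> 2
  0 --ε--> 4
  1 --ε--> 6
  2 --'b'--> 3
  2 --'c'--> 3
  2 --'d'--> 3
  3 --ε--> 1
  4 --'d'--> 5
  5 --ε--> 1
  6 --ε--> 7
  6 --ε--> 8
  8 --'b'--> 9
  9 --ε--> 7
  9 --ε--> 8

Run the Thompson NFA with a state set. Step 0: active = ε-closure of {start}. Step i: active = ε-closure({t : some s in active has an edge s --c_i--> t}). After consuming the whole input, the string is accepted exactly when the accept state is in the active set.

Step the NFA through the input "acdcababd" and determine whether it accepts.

start: ε-closure({0}) = {0,2,4}
'a' @ 1: {}  — dead — no transitions
rest 'cdcababd' ignored (set empty)
after full input: {}  (accept=7 not in)

Answer: REJECT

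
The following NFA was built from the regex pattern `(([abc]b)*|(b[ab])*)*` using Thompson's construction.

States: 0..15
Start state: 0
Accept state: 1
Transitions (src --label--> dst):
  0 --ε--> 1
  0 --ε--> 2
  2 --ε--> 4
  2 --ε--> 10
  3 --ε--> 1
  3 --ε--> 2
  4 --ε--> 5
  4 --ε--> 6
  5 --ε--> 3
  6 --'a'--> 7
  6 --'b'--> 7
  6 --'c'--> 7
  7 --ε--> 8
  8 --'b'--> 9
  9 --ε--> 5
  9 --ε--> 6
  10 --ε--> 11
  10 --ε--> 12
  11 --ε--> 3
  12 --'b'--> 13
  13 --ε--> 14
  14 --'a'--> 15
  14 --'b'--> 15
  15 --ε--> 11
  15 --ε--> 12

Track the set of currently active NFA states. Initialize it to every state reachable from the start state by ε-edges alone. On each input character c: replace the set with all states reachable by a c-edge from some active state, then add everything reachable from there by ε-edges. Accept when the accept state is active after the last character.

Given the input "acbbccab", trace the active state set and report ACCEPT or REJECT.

start: ε-closure({0}) = {0,1,2,3,4,5,6,10,11,12}
'a' @ 1: {7,8}
'c' @ 2: {}  — dead — no transitions
rest 'bbccab' ignored (set empty)
end set {} — state 1 not in

Answer: REJECT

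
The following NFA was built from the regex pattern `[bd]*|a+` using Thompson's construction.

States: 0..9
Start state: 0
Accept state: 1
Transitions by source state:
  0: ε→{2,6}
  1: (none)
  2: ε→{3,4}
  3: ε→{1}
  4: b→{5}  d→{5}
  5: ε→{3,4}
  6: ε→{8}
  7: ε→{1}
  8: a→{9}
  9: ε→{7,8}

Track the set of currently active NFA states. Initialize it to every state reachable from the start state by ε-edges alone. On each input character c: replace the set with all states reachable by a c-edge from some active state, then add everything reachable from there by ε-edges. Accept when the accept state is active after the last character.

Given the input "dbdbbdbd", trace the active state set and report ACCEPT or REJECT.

Answer: ACCEPT

Trace:
S₀ = ε-closure({0}) = {0,1,2,3,4,6,8}
'd' @ 1: {1,3,4,5}  [accepting]
'b' @ 2: {1,3,4,5}  [accepting]
'd' @ 3: {1,3,4,5}  [accepting]
'b' @ 4: {1,3,4,5}  [accepting]
'b' @ 5: {1,3,4,5}  [accepting]
'd' @ 6: {1,3,4,5}  [accepting]
'b' @ 7: {1,3,4,5}  [accepting]
'd' @ 8: {1,3,4,5}  [accepting]
after full input: {1,3,4,5}  (accept=1 in)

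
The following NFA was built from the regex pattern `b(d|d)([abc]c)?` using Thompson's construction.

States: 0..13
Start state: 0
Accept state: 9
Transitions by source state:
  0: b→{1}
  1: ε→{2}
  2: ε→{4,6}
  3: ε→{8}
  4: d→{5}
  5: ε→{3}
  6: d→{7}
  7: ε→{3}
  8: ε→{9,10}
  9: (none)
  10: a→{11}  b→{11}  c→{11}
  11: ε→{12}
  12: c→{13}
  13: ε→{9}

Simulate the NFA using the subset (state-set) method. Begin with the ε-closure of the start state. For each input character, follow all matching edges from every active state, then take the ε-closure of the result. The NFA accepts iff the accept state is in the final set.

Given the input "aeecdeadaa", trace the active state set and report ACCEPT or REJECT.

S₀ = ε-closure({0}) = {0}
'a' @ 1: {}  — dead — no transitions
rest 'eecdeadaa' ignored (set empty)
after full input: {}  (accept=9 not in)

Answer: REJECT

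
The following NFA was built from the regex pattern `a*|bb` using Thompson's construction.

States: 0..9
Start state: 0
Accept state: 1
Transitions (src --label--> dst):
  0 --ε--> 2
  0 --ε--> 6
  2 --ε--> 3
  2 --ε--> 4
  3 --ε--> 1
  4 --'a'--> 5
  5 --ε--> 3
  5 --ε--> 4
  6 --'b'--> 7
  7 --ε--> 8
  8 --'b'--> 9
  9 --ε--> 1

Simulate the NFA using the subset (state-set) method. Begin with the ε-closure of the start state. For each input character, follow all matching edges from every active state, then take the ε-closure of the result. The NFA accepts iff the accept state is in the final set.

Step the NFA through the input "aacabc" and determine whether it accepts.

Answer: REJECT

Steps:
start: ε-closure({0}) = {0,1,2,3,4,6}
'a' @ 1: {1,3,4,5}  (accept∈set)
'a' @ 2: {1,3,4,5}  (accept∈set)
'c' @ 3: {}  — dead — no transitions
rest 'abc' ignored (set empty)
after full input: {}  (accept=1 not in)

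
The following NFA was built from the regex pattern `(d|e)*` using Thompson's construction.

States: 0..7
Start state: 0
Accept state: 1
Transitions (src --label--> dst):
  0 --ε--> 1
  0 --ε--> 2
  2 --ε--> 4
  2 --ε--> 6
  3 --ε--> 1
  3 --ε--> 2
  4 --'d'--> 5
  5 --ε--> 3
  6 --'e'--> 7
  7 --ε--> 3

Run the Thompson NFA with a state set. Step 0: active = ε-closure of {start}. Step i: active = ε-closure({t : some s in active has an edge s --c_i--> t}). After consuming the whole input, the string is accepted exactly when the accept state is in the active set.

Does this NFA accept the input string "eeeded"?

Answer: ACCEPT

Steps:
initial (ε-close {0}): {0,1,2,4,6}
'e' @ 1: {1,2,3,4,6,7}  [accepting]
'e' @ 2: {1,2,3,4,6,7}  [accepting]
'e' @ 3: {1,2,3,4,6,7}  [accepting]
'd' @ 4: {1,2,3,4,5,6}  [accepting]
'e' @ 5: {1,2,3,4,6,7}  [accepting]
'd' @ 6: {1,2,3,4,5,6}  [accepting]
end set {1,2,3,4,5,6} — state 1 in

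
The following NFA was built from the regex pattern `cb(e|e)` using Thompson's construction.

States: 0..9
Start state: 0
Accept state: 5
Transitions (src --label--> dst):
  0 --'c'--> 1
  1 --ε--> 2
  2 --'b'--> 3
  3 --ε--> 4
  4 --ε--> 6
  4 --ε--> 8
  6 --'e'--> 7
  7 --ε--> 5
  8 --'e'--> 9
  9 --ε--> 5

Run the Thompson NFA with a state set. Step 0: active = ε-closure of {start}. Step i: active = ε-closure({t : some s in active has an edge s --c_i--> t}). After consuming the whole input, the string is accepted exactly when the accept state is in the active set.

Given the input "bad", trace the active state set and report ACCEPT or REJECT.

Answer: REJECT

Steps:
start: ε-closure({0}) = {0}
'b' @ 1: {}  — no active states
rest 'ad' ignored (set empty)
end set {} — state 5 not in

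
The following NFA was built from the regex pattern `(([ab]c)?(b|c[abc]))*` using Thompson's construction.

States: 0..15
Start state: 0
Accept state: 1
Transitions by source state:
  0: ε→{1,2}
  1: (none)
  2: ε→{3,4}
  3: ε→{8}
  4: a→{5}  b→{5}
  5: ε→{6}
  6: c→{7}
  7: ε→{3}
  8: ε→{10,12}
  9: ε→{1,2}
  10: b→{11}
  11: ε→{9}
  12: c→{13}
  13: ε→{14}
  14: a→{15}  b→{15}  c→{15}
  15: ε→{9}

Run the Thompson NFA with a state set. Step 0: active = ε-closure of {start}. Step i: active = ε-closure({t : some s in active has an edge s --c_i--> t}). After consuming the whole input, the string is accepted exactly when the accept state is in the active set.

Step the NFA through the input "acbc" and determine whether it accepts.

Answer: REJECT

Steps:
start: ε-closure({0}) = {0,1,2,3,4,8,10,12}
'a' @ 1: {5,6}
'c' @ 2: {3,7,8,10,12}
'b' @ 3: {1,2,3,4,8,9,10,11,12}  ✓accept
'c' @ 4: {13,14}
final: {13,14}; accept 1 not in set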